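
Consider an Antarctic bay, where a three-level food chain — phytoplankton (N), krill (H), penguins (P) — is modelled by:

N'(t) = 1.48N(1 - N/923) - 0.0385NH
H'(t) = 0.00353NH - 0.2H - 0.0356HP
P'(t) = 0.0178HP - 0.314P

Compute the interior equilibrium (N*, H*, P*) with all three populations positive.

From dP/dt = 0: 0.0178H* = 0.314, so H* = 17.6.
From dN/dt = 0: 1.48(1 - N*/923) = 0.0385·17.6, giving N* = 923·(1 - 0.459) = 499.
From dH/dt = 0: 0.00353·499 - 0.2 = 0.0356P*, so P* = 1.56/0.0356 = 43.9.

N* ≈ 499, H* ≈ 17.6, P* ≈ 43.9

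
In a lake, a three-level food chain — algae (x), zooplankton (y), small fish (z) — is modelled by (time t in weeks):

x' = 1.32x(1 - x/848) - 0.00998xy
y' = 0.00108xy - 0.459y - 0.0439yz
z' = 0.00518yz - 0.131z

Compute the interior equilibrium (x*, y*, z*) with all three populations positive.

x* ≈ 686, y* ≈ 25.3, z* ≈ 6.42

From dz/dt = 0: 0.00518y* = 0.131, so y* = 25.3.
From dx/dt = 0: 1.32(1 - x*/848) = 0.00998·25.3, giving x* = 848·(1 - 0.191) = 686.
From dy/dt = 0: 0.00108·686 - 0.459 = 0.0439z*, so z* = 0.282/0.0439 = 6.42.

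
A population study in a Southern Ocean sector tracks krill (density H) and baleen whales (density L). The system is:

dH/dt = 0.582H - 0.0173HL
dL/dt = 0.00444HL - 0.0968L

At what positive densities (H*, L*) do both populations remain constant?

H* ≈ 21.8, L* ≈ 33.6

Set dL/dt = 0 with L > 0: 0.00444H - 0.0968 = 0, so H* = 0.0968/0.00444 = 21.8.
Set dH/dt = 0 with H > 0: 0.582 - 0.0173L = 0, so L* = 0.582/0.0173 = 33.6.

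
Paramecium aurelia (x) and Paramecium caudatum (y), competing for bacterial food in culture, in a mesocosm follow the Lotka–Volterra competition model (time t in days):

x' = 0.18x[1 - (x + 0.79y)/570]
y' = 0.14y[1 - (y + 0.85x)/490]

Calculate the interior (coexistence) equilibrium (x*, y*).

x* ≈ 557, y* ≈ 16.7

Setting both brackets to zero gives the nullclines x + 0.79y = 570 and 0.85x + y = 490.
Substituting y = 490 - 0.85x into the first: x(1 - 0.79·0.85) = 570 - 0.79·490.
So x* = 183/0.329 = 557, and then y* = 490 - 0.85·557 = 16.7.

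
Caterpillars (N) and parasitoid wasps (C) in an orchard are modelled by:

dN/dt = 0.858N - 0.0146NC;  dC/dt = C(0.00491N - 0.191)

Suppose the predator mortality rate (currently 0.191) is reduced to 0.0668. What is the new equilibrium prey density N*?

N* ≈ 13.6

At the interior fixed point, setting dC/dt = 0 with C > 0 fixes N* = (predator death rate)/(NC coefficient) — independent of the other coefficients.
With the change, N* = 0.0668/0.00491 = 13.6; it falls from 38.9.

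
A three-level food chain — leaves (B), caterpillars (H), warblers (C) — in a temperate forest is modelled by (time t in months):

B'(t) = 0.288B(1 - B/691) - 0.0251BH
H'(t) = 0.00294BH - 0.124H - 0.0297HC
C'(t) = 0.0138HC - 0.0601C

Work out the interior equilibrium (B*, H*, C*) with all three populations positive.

From dC/dt = 0: 0.0138H* = 0.0601, so H* = 4.36.
From dB/dt = 0: 0.288(1 - B*/691) = 0.0251·4.36, giving B* = 691·(1 - 0.38) = 429.
From dH/dt = 0: 0.00294·429 - 0.124 = 0.0297C*, so C* = 1.14/0.0297 = 38.3.

B* ≈ 429, H* ≈ 4.36, C* ≈ 38.3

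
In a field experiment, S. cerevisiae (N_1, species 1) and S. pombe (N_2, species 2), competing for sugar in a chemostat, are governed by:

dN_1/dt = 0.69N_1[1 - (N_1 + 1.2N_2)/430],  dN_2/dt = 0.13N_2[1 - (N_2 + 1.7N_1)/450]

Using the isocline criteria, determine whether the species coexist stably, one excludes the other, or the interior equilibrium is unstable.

Compare the nullcline intercepts: K1/α12 = 430/1.2 = 358 < K2 = 450; K2/α21 = 450/1.7 = 265 < K1 = 430.
Since both are reversed, neither can invade when rare; the interior point is a saddle.

unstable coexistence (outcome depends on initial conditions)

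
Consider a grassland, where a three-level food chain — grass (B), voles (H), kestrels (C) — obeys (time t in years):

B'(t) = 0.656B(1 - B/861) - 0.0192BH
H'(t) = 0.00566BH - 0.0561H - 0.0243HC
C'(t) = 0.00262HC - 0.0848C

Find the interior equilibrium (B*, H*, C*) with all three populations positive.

B* ≈ 45.4, H* ≈ 32.4, C* ≈ 8.26

From dC/dt = 0: 0.00262H* = 0.0848, so H* = 32.4.
From dB/dt = 0: 0.656(1 - B*/861) = 0.0192·32.4, giving B* = 861·(1 - 0.947) = 45.4.
From dH/dt = 0: 0.00566·45.4 - 0.0561 = 0.0243C*, so C* = 0.201/0.0243 = 8.26.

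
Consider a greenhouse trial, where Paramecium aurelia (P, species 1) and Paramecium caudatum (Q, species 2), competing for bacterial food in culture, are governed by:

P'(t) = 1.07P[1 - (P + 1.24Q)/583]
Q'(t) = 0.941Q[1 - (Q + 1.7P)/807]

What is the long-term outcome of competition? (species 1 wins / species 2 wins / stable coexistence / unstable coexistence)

Compare the nullcline intercepts: K1/α12 = 583/1.24 = 470 < K2 = 807; K2/α21 = 807/1.7 = 475 < K1 = 583.
Since both are reversed, neither can invade when rare; the interior point is a saddle.

unstable coexistence (outcome depends on initial conditions)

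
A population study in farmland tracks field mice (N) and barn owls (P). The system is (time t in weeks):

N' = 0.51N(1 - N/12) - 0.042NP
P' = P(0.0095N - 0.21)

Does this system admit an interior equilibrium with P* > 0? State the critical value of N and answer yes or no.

The predator equation gives dP/dt > 0 only when N > 0.21/0.0095 = 22.1.
Without the predator, N → K = 12. Since 12 < 22.1, the predator cannot invade.

Threshold N = 22.1; K < 22.1, so no, the predator goes extinct.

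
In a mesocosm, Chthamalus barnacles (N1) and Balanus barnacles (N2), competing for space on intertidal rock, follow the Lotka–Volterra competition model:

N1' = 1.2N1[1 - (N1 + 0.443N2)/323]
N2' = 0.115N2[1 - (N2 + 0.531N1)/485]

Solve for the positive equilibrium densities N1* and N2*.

N1* ≈ 141, N2* ≈ 410

Setting both brackets to zero gives the nullclines N1 + 0.443N2 = 323 and 0.531N1 + N2 = 485.
Substituting N2 = 485 - 0.531N1 into the first: N1(1 - 0.443·0.531) = 323 - 0.443·485.
So N1* = 108/0.765 = 141, and then N2* = 485 - 0.531·141 = 410.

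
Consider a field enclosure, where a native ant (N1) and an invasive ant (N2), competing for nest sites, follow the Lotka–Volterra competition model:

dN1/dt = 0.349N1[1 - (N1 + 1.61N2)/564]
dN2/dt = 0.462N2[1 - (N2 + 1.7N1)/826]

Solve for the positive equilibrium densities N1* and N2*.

Setting both brackets to zero gives the nullclines N1 + 1.61N2 = 564 and 1.7N1 + N2 = 826.
Substituting N2 = 826 - 1.7N1 into the first: N1(1 - 1.61·1.7) = 564 - 1.61·826.
So N1* = -766/-1.74 = 441, and then N2* = 826 - 1.7·441 = 76.5.

N1* ≈ 441, N2* ≈ 76.5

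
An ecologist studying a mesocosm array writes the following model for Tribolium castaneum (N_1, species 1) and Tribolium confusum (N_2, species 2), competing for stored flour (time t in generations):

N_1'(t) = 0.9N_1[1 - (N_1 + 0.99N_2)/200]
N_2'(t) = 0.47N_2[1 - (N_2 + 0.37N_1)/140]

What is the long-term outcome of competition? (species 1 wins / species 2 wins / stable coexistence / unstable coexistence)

stable coexistence

Compare the nullcline intercepts: K1/α12 = 200/0.99 = 202 > K2 = 140; K2/α21 = 140/0.37 = 378 > K1 = 200.
Since both inequalities hold, each species can invade when rare, so the interior equilibrium is stable.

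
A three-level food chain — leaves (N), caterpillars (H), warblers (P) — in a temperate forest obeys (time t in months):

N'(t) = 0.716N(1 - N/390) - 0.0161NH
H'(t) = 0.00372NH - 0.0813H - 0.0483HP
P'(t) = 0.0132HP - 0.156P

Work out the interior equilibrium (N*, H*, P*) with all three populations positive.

From dP/dt = 0: 0.0132H* = 0.156, so H* = 11.8.
From dN/dt = 0: 0.716(1 - N*/390) = 0.0161·11.8, giving N* = 390·(1 - 0.266) = 286.
From dH/dt = 0: 0.00372·286 - 0.0813 = 0.0483P*, so P* = 0.984/0.0483 = 20.4.

N* ≈ 286, H* ≈ 11.8, P* ≈ 20.4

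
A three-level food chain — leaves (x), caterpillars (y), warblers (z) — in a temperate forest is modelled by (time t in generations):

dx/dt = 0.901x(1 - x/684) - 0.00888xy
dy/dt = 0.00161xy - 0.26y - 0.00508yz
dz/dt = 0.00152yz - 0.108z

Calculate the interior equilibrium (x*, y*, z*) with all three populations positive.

From dz/dt = 0: 0.00152y* = 0.108, so y* = 71.1.
From dx/dt = 0: 0.901(1 - x*/684) = 0.00888·71.1, giving x* = 684·(1 - 0.7) = 205.
From dy/dt = 0: 0.00161·205 - 0.26 = 0.00508z*, so z* = 0.0701/0.00508 = 13.8.

x* ≈ 205, y* ≈ 71.1, z* ≈ 13.8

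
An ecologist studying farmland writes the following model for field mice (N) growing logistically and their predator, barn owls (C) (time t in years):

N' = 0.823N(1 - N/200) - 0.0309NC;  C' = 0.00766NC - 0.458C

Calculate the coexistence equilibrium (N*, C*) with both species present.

N* ≈ 59.8, C* ≈ 18.7

From dC/dt = 0 with C > 0: 0.00766N* = 0.458, so N* = 59.8.
Substitute into dN/dt = 0: 0.823(1 - 59.8/200) = 0.0309C*.
The bracket is 0.701, giving C* = 0.577/0.0309 = 18.7.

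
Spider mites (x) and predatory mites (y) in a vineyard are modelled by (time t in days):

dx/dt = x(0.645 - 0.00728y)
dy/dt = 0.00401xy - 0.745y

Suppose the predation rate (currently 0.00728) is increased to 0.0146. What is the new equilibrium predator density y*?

y* ≈ 44.2

At the interior fixed point, setting dx/dt = 0 with x > 0 fixes y* = (prey growth rate)/(xy coefficient) — independent of the other coefficients.
With the change, y* = 0.645/0.0146 = 44.2; it falls from 88.6.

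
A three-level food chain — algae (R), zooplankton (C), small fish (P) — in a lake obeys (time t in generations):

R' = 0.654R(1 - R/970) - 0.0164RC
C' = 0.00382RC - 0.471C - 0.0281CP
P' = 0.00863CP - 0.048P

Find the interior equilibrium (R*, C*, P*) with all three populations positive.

From dP/dt = 0: 0.00863C* = 0.048, so C* = 5.56.
From dR/dt = 0: 0.654(1 - R*/970) = 0.0164·5.56, giving R* = 970·(1 - 0.139) = 835.
From dC/dt = 0: 0.00382·835 - 0.471 = 0.0281P*, so P* = 2.72/0.0281 = 96.7.

R* ≈ 835, C* ≈ 5.56, P* ≈ 96.7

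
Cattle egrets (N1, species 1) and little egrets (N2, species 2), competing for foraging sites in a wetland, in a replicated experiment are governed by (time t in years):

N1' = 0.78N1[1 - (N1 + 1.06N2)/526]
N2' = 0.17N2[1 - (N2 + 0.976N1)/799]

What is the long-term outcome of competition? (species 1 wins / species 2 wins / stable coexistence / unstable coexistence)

Compare the nullcline intercepts: K1/α12 = 526/1.06 = 496 < K2 = 799; K2/α21 = 799/0.976 = 819 > K1 = 526.
Since the inequalities point opposite ways, species 2 can invade but species 1 cannot.

species 2 excludes species 1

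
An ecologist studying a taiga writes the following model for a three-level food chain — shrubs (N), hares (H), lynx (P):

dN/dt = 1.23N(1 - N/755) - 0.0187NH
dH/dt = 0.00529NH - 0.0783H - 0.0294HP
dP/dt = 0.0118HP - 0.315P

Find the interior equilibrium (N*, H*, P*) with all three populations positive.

N* ≈ 449, H* ≈ 26.7, P* ≈ 78.1

From dP/dt = 0: 0.0118H* = 0.315, so H* = 26.7.
From dN/dt = 0: 1.23(1 - N*/755) = 0.0187·26.7, giving N* = 755·(1 - 0.406) = 449.
From dH/dt = 0: 0.00529·449 - 0.0783 = 0.0294P*, so P* = 2.29/0.0294 = 78.1.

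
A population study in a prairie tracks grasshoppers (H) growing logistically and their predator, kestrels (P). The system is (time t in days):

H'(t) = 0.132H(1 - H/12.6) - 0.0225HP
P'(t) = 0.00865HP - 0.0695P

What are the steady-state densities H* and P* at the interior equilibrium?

From dP/dt = 0 with P > 0: 0.00865H* = 0.0695, so H* = 8.03.
Substitute into dH/dt = 0: 0.132(1 - 8.03/12.6) = 0.0225P*.
The bracket is 0.362, giving P* = 0.0478/0.0225 = 2.13.

H* ≈ 8.03, P* ≈ 2.13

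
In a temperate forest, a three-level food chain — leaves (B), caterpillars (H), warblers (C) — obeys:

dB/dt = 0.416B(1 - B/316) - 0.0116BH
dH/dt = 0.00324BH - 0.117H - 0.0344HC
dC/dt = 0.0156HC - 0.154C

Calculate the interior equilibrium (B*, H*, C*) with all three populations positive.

B* ≈ 229, H* ≈ 9.87, C* ≈ 18.2

From dC/dt = 0: 0.0156H* = 0.154, so H* = 9.87.
From dB/dt = 0: 0.416(1 - B*/316) = 0.0116·9.87, giving B* = 316·(1 - 0.275) = 229.
From dH/dt = 0: 0.00324·229 - 0.117 = 0.0344C*, so C* = 0.625/0.0344 = 18.2.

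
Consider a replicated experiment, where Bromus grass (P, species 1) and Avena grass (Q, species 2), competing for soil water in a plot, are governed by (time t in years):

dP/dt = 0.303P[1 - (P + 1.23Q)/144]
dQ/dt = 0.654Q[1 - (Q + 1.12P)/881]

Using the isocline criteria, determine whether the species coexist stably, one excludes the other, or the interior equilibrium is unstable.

Compare the nullcline intercepts: K1/α12 = 144/1.23 = 117 < K2 = 881; K2/α21 = 881/1.12 = 787 > K1 = 144.
Since the inequalities point opposite ways, species 2 can invade but species 1 cannot.

species 2 excludes species 1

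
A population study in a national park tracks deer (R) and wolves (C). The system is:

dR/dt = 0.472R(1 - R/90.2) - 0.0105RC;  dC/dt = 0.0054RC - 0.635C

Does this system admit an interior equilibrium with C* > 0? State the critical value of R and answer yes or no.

The predator equation gives dC/dt > 0 only when R > 0.635/0.0054 = 118.
Without the predator, R → K = 90.2. Since 90.2 < 118, the predator cannot invade.

Threshold R = 118; K < 118, so no, the predator goes extinct.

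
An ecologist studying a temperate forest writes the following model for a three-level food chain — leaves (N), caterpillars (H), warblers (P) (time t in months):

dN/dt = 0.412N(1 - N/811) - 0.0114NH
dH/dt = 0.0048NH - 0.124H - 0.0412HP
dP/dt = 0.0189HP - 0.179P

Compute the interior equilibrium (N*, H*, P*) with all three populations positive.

From dP/dt = 0: 0.0189H* = 0.179, so H* = 9.47.
From dN/dt = 0: 0.412(1 - N*/811) = 0.0114·9.47, giving N* = 811·(1 - 0.262) = 598.
From dH/dt = 0: 0.0048·598 - 0.124 = 0.0412P*, so P* = 2.75/0.0412 = 66.7.

N* ≈ 598, H* ≈ 9.47, P* ≈ 66.7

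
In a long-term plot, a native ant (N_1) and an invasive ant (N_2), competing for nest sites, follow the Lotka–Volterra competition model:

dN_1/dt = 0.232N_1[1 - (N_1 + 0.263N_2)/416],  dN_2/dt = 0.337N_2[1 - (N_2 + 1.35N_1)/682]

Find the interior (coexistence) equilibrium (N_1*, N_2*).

N_1* ≈ 367, N_2* ≈ 187

Setting both brackets to zero gives the nullclines N_1 + 0.263N_2 = 416 and 1.35N_1 + N_2 = 682.
Substituting N_2 = 682 - 1.35N_1 into the first: N_1(1 - 0.263·1.35) = 416 - 0.263·682.
So N_1* = 237/0.645 = 367, and then N_2* = 682 - 1.35·367 = 187.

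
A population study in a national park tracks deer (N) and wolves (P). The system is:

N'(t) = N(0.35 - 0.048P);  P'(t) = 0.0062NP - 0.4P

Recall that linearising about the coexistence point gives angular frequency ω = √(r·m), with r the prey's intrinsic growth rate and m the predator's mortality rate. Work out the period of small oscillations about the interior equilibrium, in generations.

Here r = 0.35 and m = 0.4, so r·m = 0.14.
ω = √0.14 = 0.374 per generation, hence T = 2π/ω ≈ 16.8 generations.

T ≈ 16.8 generations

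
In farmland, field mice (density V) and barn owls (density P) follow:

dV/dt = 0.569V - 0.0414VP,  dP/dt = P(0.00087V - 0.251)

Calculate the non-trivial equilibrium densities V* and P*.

V* ≈ 289, P* ≈ 13.7

Set dP/dt = 0 with P > 0: 0.00087V - 0.251 = 0, so V* = 0.251/0.00087 = 289.
Set dV/dt = 0 with V > 0: 0.569 - 0.0414P = 0, so P* = 0.569/0.0414 = 13.7.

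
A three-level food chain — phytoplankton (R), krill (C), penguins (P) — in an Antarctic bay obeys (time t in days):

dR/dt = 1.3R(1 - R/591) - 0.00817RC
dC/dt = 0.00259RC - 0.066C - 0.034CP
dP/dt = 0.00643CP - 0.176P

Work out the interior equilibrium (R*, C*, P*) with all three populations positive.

From dP/dt = 0: 0.00643C* = 0.176, so C* = 27.4.
From dR/dt = 0: 1.3(1 - R*/591) = 0.00817·27.4, giving R* = 591·(1 - 0.172) = 489.
From dC/dt = 0: 0.00259·489 - 0.066 = 0.034P*, so P* = 1.2/0.034 = 35.3.

R* ≈ 489, C* ≈ 27.4, P* ≈ 35.3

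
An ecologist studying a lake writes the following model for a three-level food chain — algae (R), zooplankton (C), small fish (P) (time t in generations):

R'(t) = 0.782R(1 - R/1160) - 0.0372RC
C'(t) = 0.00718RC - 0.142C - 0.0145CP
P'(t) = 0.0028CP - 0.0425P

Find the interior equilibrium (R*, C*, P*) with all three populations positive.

R* ≈ 322, C* ≈ 15.2, P* ≈ 150

From dP/dt = 0: 0.0028C* = 0.0425, so C* = 15.2.
From dR/dt = 0: 0.782(1 - R*/1160) = 0.0372·15.2, giving R* = 1160·(1 - 0.722) = 322.
From dC/dt = 0: 0.00718·322 - 0.142 = 0.0145P*, so P* = 2.17/0.0145 = 150.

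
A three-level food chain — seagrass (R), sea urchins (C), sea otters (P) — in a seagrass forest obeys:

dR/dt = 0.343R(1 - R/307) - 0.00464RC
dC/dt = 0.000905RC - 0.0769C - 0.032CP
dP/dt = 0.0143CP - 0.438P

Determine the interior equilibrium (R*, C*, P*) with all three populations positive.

R* ≈ 180, C* ≈ 30.6, P* ≈ 2.68

From dP/dt = 0: 0.0143C* = 0.438, so C* = 30.6.
From dR/dt = 0: 0.343(1 - R*/307) = 0.00464·30.6, giving R* = 307·(1 - 0.414) = 180.
From dC/dt = 0: 0.000905·180 - 0.0769 = 0.032P*, so P* = 0.0858/0.032 = 2.68.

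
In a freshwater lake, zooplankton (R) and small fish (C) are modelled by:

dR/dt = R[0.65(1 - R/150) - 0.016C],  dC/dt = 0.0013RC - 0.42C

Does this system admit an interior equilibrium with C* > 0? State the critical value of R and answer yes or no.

The predator equation gives dC/dt > 0 only when R > 0.42/0.0013 = 323.
Without the predator, R → K = 150. Since 150 < 323, the predator cannot invade.

Threshold R = 323; K < 323, so no, the predator goes extinct.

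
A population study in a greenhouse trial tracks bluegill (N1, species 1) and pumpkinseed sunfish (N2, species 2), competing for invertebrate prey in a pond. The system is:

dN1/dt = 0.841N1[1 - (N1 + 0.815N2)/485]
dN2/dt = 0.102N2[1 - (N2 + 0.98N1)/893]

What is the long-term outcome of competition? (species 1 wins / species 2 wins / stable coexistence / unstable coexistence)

Compare the nullcline intercepts: K1/α12 = 485/0.815 = 595 < K2 = 893; K2/α21 = 893/0.98 = 911 > K1 = 485.
Since the inequalities point opposite ways, species 2 can invade but species 1 cannot.

species 2 excludes species 1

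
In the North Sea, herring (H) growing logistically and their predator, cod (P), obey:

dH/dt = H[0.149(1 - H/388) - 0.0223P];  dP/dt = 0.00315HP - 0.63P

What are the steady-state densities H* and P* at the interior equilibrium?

H* ≈ 200, P* ≈ 3.24

From dP/dt = 0 with P > 0: 0.00315H* = 0.63, so H* = 200.
Substitute into dH/dt = 0: 0.149(1 - 200/388) = 0.0223P*.
The bracket is 0.485, giving P* = 0.0722/0.0223 = 3.24.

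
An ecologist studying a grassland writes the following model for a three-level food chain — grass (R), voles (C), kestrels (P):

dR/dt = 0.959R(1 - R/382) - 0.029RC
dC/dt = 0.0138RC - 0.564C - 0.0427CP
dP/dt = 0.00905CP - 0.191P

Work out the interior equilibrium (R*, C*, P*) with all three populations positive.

From dP/dt = 0: 0.00905C* = 0.191, so C* = 21.1.
From dR/dt = 0: 0.959(1 - R*/382) = 0.029·21.1, giving R* = 382·(1 - 0.638) = 138.
From dC/dt = 0: 0.0138·138 - 0.564 = 0.0427P*, so P* = 1.34/0.0427 = 31.5.

R* ≈ 138, C* ≈ 21.1, P* ≈ 31.5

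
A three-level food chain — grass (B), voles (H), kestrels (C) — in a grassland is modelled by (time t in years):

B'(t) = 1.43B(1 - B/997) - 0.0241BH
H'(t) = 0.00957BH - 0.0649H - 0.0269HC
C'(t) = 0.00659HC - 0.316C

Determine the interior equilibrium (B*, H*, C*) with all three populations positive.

B* ≈ 191, H* ≈ 48, C* ≈ 65.6

From dC/dt = 0: 0.00659H* = 0.316, so H* = 48.
From dB/dt = 0: 1.43(1 - B*/997) = 0.0241·48, giving B* = 997·(1 - 0.808) = 191.
From dH/dt = 0: 0.00957·191 - 0.0649 = 0.0269C*, so C* = 1.77/0.0269 = 65.6.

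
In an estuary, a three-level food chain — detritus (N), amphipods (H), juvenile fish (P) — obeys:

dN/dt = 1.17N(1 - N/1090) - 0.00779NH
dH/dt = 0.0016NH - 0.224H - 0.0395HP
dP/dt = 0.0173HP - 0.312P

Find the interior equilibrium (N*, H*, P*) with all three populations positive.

From dP/dt = 0: 0.0173H* = 0.312, so H* = 18.
From dN/dt = 0: 1.17(1 - N*/1090) = 0.00779·18, giving N* = 1090·(1 - 0.12) = 959.
From dH/dt = 0: 0.0016·959 - 0.224 = 0.0395P*, so P* = 1.31/0.0395 = 33.2.

N* ≈ 959, H* ≈ 18, P* ≈ 33.2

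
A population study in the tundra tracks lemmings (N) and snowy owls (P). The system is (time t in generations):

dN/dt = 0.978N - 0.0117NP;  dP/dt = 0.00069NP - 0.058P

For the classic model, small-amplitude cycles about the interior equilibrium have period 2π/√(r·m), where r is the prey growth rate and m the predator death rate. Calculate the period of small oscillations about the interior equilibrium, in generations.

T ≈ 26.4 generations

Here r = 0.978 and m = 0.058, so r·m = 0.0567.
ω = √0.0567 = 0.238 per generation, hence T = 2π/ω ≈ 26.4 generations.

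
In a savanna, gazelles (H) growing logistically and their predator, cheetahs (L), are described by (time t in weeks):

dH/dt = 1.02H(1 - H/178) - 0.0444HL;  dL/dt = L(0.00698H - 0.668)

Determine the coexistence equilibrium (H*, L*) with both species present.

H* ≈ 95.7, L* ≈ 10.6

From dL/dt = 0 with L > 0: 0.00698H* = 0.668, so H* = 95.7.
Substitute into dH/dt = 0: 1.02(1 - 95.7/178) = 0.0444L*.
The bracket is 0.462, giving L* = 0.472/0.0444 = 10.6.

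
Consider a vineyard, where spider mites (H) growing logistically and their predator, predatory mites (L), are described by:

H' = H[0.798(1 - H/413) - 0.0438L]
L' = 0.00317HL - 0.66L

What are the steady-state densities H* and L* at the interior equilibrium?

From dL/dt = 0 with L > 0: 0.00317H* = 0.66, so H* = 208.
Substitute into dH/dt = 0: 0.798(1 - 208/413) = 0.0438L*.
The bracket is 0.496, giving L* = 0.396/0.0438 = 9.03.

H* ≈ 208, L* ≈ 9.03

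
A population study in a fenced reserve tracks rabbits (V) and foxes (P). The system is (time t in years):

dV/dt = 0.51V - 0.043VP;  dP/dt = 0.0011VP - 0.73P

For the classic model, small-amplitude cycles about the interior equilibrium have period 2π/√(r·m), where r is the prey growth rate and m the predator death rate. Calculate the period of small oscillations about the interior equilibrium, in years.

Here r = 0.51 and m = 0.73, so r·m = 0.372.
ω = √0.372 = 0.61 per year, hence T = 2π/ω ≈ 10.3 years.

T ≈ 10.3 years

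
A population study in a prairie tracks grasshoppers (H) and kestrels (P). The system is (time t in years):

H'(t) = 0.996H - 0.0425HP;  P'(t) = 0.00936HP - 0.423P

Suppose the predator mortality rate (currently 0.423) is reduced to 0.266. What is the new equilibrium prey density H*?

H* ≈ 28.4

At the interior fixed point, setting dP/dt = 0 with P > 0 fixes H* = (predator death rate)/(HP coefficient) — independent of the other coefficients.
With the change, H* = 0.266/0.00936 = 28.4; it falls from 45.2.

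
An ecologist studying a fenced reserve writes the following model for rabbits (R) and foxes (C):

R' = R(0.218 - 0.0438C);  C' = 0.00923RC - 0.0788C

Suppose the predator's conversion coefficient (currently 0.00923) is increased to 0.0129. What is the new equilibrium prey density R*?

R* ≈ 6.11

At the interior fixed point, setting dC/dt = 0 with C > 0 fixes R* = (predator death rate)/(RC coefficient) — independent of the other coefficients.
With the change, R* = 0.0788/0.0129 = 6.11; it falls from 8.54.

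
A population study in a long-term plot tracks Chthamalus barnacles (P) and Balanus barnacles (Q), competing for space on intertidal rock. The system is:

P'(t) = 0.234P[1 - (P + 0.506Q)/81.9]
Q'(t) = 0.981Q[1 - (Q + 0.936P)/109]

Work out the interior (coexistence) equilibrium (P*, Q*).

P* ≈ 50.8, Q* ≈ 61.4

Setting both brackets to zero gives the nullclines P + 0.506Q = 81.9 and 0.936P + Q = 109.
Substituting Q = 109 - 0.936P into the first: P(1 - 0.506·0.936) = 81.9 - 0.506·109.
So P* = 26.7/0.526 = 50.8, and then Q* = 109 - 0.936·50.8 = 61.4.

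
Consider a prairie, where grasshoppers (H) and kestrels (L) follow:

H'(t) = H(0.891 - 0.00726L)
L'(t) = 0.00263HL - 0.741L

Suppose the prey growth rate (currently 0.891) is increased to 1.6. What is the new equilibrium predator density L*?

L* ≈ 220

At the interior fixed point, setting dH/dt = 0 with H > 0 fixes L* = (prey growth rate)/(HL coefficient) — independent of the other coefficients.
With the change, L* = 1.6/0.00726 = 220; it rises from 123.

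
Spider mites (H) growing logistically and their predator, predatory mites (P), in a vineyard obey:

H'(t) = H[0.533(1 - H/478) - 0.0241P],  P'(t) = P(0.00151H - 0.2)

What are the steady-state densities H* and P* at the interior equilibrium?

H* ≈ 132, P* ≈ 16

From dP/dt = 0 with P > 0: 0.00151H* = 0.2, so H* = 132.
Substitute into dH/dt = 0: 0.533(1 - 132/478) = 0.0241P*.
The bracket is 0.723, giving P* = 0.385/0.0241 = 16.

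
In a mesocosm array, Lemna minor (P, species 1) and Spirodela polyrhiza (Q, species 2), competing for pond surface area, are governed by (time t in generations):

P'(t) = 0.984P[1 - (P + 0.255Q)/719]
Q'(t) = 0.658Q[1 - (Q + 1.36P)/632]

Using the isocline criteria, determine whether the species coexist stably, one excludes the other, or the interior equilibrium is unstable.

species 1 excludes species 2

Compare the nullcline intercepts: K1/α12 = 719/0.255 = 2820 > K2 = 632; K2/α21 = 632/1.36 = 465 < K1 = 719.
Since the inequalities point opposite ways, species 1 can invade but species 2 cannot.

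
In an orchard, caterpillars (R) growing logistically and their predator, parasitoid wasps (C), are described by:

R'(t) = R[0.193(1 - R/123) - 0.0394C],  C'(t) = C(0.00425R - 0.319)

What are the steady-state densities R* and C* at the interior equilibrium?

From dC/dt = 0 with C > 0: 0.00425R* = 0.319, so R* = 75.1.
Substitute into dR/dt = 0: 0.193(1 - 75.1/123) = 0.0394C*.
The bracket is 0.39, giving C* = 0.0752/0.0394 = 1.91.

R* ≈ 75.1, C* ≈ 1.91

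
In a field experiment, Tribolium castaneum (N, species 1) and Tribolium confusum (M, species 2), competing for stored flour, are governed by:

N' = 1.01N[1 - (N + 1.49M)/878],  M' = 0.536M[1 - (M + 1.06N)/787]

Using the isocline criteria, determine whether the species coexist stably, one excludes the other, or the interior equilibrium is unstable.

unstable coexistence (outcome depends on initial conditions)

Compare the nullcline intercepts: K1/α12 = 878/1.49 = 589 < K2 = 787; K2/α21 = 787/1.06 = 742 < K1 = 878.
Since both are reversed, neither can invade when rare; the interior point is a saddle.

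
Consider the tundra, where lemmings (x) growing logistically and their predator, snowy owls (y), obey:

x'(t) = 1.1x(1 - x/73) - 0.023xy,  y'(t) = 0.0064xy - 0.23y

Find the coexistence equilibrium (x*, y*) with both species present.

From dy/dt = 0 with y > 0: 0.0064x* = 0.23, so x* = 35.9.
Substitute into dx/dt = 0: 1.1(1 - 35.9/73) = 0.023y*.
The bracket is 0.508, giving y* = 0.558/0.023 = 24.3.

x* ≈ 35.9, y* ≈ 24.3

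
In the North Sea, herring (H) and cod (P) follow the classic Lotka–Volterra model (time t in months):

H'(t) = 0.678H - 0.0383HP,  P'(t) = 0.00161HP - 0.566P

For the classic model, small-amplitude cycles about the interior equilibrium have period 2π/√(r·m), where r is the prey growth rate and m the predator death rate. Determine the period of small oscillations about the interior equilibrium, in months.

Here r = 0.678 and m = 0.566, so r·m = 0.384.
ω = √0.384 = 0.619 per month, hence T = 2π/ω ≈ 10.1 months.

T ≈ 10.1 months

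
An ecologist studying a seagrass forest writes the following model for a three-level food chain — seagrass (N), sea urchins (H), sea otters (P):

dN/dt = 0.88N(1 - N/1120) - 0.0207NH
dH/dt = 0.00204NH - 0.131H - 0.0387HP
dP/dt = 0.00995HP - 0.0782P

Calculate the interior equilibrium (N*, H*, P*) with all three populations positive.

From dP/dt = 0: 0.00995H* = 0.0782, so H* = 7.86.
From dN/dt = 0: 0.88(1 - N*/1120) = 0.0207·7.86, giving N* = 1120·(1 - 0.185) = 913.
From dH/dt = 0: 0.00204·913 - 0.131 = 0.0387P*, so P* = 1.73/0.0387 = 44.7.

N* ≈ 913, H* ≈ 7.86, P* ≈ 44.7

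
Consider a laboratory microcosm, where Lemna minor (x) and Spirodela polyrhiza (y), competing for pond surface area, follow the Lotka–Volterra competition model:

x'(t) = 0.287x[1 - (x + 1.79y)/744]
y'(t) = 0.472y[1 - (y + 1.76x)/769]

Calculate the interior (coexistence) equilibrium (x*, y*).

Setting both brackets to zero gives the nullclines x + 1.79y = 744 and 1.76x + y = 769.
Substituting y = 769 - 1.76x into the first: x(1 - 1.79·1.76) = 744 - 1.79·769.
So x* = -633/-2.15 = 294, and then y* = 769 - 1.76·294 = 251.

x* ≈ 294, y* ≈ 251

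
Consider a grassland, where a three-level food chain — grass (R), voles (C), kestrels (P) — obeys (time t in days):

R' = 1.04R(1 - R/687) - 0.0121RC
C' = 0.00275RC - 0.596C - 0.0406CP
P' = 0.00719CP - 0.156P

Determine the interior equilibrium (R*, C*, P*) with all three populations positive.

R* ≈ 514, C* ≈ 21.7, P* ≈ 20.1

From dP/dt = 0: 0.00719C* = 0.156, so C* = 21.7.
From dR/dt = 0: 1.04(1 - R*/687) = 0.0121·21.7, giving R* = 687·(1 - 0.252) = 514.
From dC/dt = 0: 0.00275·514 - 0.596 = 0.0406P*, so P* = 0.816/0.0406 = 20.1.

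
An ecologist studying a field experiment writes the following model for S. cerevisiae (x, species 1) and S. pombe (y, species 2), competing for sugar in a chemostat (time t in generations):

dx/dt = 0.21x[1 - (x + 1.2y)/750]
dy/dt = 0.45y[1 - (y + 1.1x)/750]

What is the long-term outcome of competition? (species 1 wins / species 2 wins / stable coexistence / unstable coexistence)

Compare the nullcline intercepts: K1/α12 = 750/1.2 = 625 < K2 = 750; K2/α21 = 750/1.1 = 682 < K1 = 750.
Since both are reversed, neither can invade when rare; the interior point is a saddle.

unstable coexistence (outcome depends on initial conditions)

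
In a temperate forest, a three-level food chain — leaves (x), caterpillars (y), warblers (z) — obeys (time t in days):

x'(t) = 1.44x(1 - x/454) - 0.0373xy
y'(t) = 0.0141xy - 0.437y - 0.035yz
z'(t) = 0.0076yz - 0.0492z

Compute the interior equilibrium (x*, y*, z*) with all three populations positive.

From dz/dt = 0: 0.0076y* = 0.0492, so y* = 6.47.
From dx/dt = 0: 1.44(1 - x*/454) = 0.0373·6.47, giving x* = 454·(1 - 0.168) = 378.
From dy/dt = 0: 0.0141·378 - 0.437 = 0.035z*, so z* = 4.89/0.035 = 140.

x* ≈ 378, y* ≈ 6.47, z* ≈ 140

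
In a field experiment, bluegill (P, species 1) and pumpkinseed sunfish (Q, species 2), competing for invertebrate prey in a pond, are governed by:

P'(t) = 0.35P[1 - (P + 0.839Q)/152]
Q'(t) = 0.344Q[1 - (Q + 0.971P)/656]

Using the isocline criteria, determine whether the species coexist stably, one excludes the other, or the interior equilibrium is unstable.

Compare the nullcline intercepts: K1/α12 = 152/0.839 = 181 < K2 = 656; K2/α21 = 656/0.971 = 676 > K1 = 152.
Since the inequalities point opposite ways, species 2 can invade but species 1 cannot.

species 2 excludes species 1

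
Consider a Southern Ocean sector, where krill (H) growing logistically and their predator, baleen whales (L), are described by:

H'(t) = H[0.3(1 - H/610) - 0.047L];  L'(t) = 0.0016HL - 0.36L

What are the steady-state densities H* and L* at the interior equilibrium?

H* ≈ 225, L* ≈ 4.03

From dL/dt = 0 with L > 0: 0.0016H* = 0.36, so H* = 225.
Substitute into dH/dt = 0: 0.3(1 - 225/610) = 0.047L*.
The bracket is 0.631, giving L* = 0.189/0.047 = 4.03.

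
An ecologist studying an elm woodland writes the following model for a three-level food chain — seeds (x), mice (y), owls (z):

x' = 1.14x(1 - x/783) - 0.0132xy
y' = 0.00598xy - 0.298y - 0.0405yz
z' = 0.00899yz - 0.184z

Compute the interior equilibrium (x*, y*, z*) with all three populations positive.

From dz/dt = 0: 0.00899y* = 0.184, so y* = 20.5.
From dx/dt = 0: 1.14(1 - x*/783) = 0.0132·20.5, giving x* = 783·(1 - 0.237) = 597.
From dy/dt = 0: 0.00598·597 - 0.298 = 0.0405z*, so z* = 3.27/0.0405 = 80.9.

x* ≈ 597, y* ≈ 20.5, z* ≈ 80.9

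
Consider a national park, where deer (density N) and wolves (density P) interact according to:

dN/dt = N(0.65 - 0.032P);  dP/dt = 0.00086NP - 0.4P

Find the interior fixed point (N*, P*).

Set dP/dt = 0 with P > 0: 0.00086N - 0.4 = 0, so N* = 0.4/0.00086 = 465.
Set dN/dt = 0 with N > 0: 0.65 - 0.032P = 0, so P* = 0.65/0.032 = 20.3.

N* ≈ 465, P* ≈ 20.3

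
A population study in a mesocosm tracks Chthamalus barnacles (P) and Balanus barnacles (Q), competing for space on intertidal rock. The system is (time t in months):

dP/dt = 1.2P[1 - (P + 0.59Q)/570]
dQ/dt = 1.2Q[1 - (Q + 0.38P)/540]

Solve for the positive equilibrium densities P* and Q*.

P* ≈ 324, Q* ≈ 417

Setting both brackets to zero gives the nullclines P + 0.59Q = 570 and 0.38P + Q = 540.
Substituting Q = 540 - 0.38P into the first: P(1 - 0.59·0.38) = 570 - 0.59·540.
So P* = 251/0.776 = 324, and then Q* = 540 - 0.38·324 = 417.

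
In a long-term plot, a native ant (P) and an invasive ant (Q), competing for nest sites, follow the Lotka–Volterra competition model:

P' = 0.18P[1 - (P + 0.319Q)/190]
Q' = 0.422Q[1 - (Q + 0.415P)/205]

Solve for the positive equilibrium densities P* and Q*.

Setting both brackets to zero gives the nullclines P + 0.319Q = 190 and 0.415P + Q = 205.
Substituting Q = 205 - 0.415P into the first: P(1 - 0.319·0.415) = 190 - 0.319·205.
So P* = 125/0.868 = 144, and then Q* = 205 - 0.415·144 = 145.

P* ≈ 144, Q* ≈ 145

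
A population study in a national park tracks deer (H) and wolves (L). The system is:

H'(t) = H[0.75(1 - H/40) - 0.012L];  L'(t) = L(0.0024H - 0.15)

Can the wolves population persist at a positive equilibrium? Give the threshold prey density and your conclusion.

Threshold H = 62.5; K < 62.5, so no, the predator goes extinct.

The predator equation gives dL/dt > 0 only when H > 0.15/0.0024 = 62.5.
Without the predator, H → K = 40. Since 40 < 62.5, the predator cannot invade.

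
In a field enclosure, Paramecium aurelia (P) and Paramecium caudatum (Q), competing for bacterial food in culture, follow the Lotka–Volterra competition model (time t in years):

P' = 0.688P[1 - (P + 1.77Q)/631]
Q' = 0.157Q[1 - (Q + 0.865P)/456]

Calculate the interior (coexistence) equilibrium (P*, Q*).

P* ≈ 332, Q* ≈ 169

Setting both brackets to zero gives the nullclines P + 1.77Q = 631 and 0.865P + Q = 456.
Substituting Q = 456 - 0.865P into the first: P(1 - 1.77·0.865) = 631 - 1.77·456.
So P* = -176/-0.531 = 332, and then Q* = 456 - 0.865·332 = 169.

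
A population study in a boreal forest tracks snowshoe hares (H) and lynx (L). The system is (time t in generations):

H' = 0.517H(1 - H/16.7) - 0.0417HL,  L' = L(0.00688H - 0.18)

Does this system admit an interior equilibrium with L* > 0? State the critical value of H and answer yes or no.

The predator equation gives dL/dt > 0 only when H > 0.18/0.00688 = 26.2.
Without the predator, H → K = 16.7. Since 16.7 < 26.2, the predator cannot invade.

Threshold H = 26.2; K < 26.2, so no, the predator goes extinct.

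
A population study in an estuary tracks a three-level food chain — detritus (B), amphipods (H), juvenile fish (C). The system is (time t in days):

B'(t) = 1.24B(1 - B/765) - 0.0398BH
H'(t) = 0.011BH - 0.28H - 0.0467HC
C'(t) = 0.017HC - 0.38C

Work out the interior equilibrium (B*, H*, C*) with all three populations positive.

From dC/dt = 0: 0.017H* = 0.38, so H* = 22.4.
From dB/dt = 0: 1.24(1 - B*/765) = 0.0398·22.4, giving B* = 765·(1 - 0.717) = 216.
From dH/dt = 0: 0.011·216 - 0.28 = 0.0467C*, so C* = 2.1/0.0467 = 44.9.

B* ≈ 216, H* ≈ 22.4, C* ≈ 44.9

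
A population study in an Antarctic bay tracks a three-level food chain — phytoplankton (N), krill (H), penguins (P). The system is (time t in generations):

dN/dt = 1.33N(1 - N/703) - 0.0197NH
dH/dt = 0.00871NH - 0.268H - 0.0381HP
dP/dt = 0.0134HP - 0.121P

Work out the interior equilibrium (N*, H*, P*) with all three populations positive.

From dP/dt = 0: 0.0134H* = 0.121, so H* = 9.03.
From dN/dt = 0: 1.33(1 - N*/703) = 0.0197·9.03, giving N* = 703·(1 - 0.134) = 609.
From dH/dt = 0: 0.00871·609 - 0.268 = 0.0381P*, so P* = 5.04/0.0381 = 132.

N* ≈ 609, H* ≈ 9.03, P* ≈ 132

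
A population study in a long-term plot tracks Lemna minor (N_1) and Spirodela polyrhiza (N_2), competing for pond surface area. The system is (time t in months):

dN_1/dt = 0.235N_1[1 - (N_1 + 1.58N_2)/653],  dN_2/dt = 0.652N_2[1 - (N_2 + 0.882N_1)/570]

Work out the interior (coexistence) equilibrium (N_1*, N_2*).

Setting both brackets to zero gives the nullclines N_1 + 1.58N_2 = 653 and 0.882N_1 + N_2 = 570.
Substituting N_2 = 570 - 0.882N_1 into the first: N_1(1 - 1.58·0.882) = 653 - 1.58·570.
So N_1* = -248/-0.394 = 629, and then N_2* = 570 - 0.882·629 = 15.1.

N_1* ≈ 629, N_2* ≈ 15.1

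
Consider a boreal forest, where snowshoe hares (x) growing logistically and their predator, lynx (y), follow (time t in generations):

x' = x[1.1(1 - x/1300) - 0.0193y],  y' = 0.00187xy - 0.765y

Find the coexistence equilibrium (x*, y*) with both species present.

From dy/dt = 0 with y > 0: 0.00187x* = 0.765, so x* = 409.
Substitute into dx/dt = 0: 1.1(1 - 409/1300) = 0.0193y*.
The bracket is 0.685, giving y* = 0.754/0.0193 = 39.1.

x* ≈ 409, y* ≈ 39.1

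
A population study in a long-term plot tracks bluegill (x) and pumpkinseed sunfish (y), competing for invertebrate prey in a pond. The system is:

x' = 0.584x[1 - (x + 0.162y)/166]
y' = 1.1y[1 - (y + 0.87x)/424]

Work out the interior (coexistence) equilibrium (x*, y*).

x* ≈ 113, y* ≈ 325

Setting both brackets to zero gives the nullclines x + 0.162y = 166 and 0.87x + y = 424.
Substituting y = 424 - 0.87x into the first: x(1 - 0.162·0.87) = 166 - 0.162·424.
So x* = 97.3/0.859 = 113, and then y* = 424 - 0.87·113 = 325.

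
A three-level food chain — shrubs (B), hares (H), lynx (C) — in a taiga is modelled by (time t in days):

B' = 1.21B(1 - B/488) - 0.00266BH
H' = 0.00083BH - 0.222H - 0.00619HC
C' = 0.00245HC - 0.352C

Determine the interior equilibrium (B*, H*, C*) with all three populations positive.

B* ≈ 334, H* ≈ 144, C* ≈ 8.9

From dC/dt = 0: 0.00245H* = 0.352, so H* = 144.
From dB/dt = 0: 1.21(1 - B*/488) = 0.00266·144, giving B* = 488·(1 - 0.316) = 334.
From dH/dt = 0: 0.00083·334 - 0.222 = 0.00619C*, so C* = 0.0551/0.00619 = 8.9.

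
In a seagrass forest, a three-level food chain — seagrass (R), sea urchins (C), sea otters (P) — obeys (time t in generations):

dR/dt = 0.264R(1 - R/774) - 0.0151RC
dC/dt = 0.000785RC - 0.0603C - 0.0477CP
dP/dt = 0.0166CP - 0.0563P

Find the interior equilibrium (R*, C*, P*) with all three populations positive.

From dP/dt = 0: 0.0166C* = 0.0563, so C* = 3.39.
From dR/dt = 0: 0.264(1 - R*/774) = 0.0151·3.39, giving R* = 774·(1 - 0.194) = 624.
From dC/dt = 0: 0.000785·624 - 0.0603 = 0.0477P*, so P* = 0.429/0.0477 = 9.

R* ≈ 624, C* ≈ 3.39, P* ≈ 9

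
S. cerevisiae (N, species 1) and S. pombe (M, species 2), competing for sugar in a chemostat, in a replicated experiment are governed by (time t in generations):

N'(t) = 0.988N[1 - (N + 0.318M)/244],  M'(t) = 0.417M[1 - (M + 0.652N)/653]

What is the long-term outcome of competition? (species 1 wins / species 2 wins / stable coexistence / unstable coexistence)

Compare the nullcline intercepts: K1/α12 = 244/0.318 = 767 > K2 = 653; K2/α21 = 653/0.652 = 1000 > K1 = 244.
Since both inequalities hold, each species can invade when rare, so the interior equilibrium is stable.

stable coexistence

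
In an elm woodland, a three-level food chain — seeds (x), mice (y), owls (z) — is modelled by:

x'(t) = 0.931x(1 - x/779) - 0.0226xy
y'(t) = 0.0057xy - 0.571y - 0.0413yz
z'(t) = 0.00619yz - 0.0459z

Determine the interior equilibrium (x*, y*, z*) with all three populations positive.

From dz/dt = 0: 0.00619y* = 0.0459, so y* = 7.42.
From dx/dt = 0: 0.931(1 - x*/779) = 0.0226·7.42, giving x* = 779·(1 - 0.18) = 639.
From dy/dt = 0: 0.0057·639 - 0.571 = 0.0413z*, so z* = 3.07/0.0413 = 74.3.

x* ≈ 639, y* ≈ 7.42, z* ≈ 74.3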